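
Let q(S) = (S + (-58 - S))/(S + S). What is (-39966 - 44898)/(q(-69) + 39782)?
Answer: -5855616/2744987 ≈ -2.1332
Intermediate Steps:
q(S) = -29/S (q(S) = -58*1/(2*S) = -29/S)
(-39966 - 44898)/(q(-69) + 39782) = (-39966 - 44898)/(-29/(-69) + 39782) = -84864/(-29*(-1/69) + 39782) = -84864/(29/69 + 39782) = -84864/2744987/69 = -84864*69/2744987 = -5855616/2744987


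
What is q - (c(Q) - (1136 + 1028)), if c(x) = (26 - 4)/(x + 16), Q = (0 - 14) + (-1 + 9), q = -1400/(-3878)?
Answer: 2994593/1385 ≈ 2162.2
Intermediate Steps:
q = 100/277 (q = -1400*(-1/3878) = 100/277 ≈ 0.36101)
Q = -6 (Q = -14 + 8 = -6)
c(x) = 22/(16 + x)
q - (c(Q) - (1136 + 1028)) = 100/277 - (22/(16 - 6) - (1136 + 1028)) = 100/277 - (22/10 - 1*2164) = 100/277 - (22*(⅒) - 2164) = 100/277 - (11/5 - 2164) = 100/277 - 1*(-10809/5) = 100/277 + 10809/5 = 2994593/1385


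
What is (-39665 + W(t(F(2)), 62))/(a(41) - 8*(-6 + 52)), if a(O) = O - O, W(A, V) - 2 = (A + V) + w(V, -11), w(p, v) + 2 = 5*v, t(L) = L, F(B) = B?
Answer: 4957/46 ≈ 107.76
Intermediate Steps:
w(p, v) = -2 + 5*v
W(A, V) = -55 + A + V (W(A, V) = 2 + ((A + V) + (-2 + 5*(-11))) = 2 + ((A + V) + (-2 - 55)) = 2 + ((A + V) - 57) = 2 + (-57 + A + V) = -55 + A + V)
a(O) = 0
(-39665 + W(t(F(2)), 62))/(a(41) - 8*(-6 + 52)) = (-39665 + (-55 + 2 + 62))/(0 - 8*(-6 + 52)) = (-39665 + 9)/(0 - 8*46) = -39656/(0 - 368) = -39656/(-368) = -39656*(-1/368) = 4957/46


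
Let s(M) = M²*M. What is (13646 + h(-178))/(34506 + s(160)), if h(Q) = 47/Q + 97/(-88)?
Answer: 106864771/32350122992 ≈ 0.0033034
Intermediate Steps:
h(Q) = -97/88 + 47/Q (h(Q) = 47/Q + 97*(-1/88) = 47/Q - 97/88 = -97/88 + 47/Q)
s(M) = M³
(13646 + h(-178))/(34506 + s(160)) = (13646 + (-97/88 + 47/(-178)))/(34506 + 160³) = (13646 + (-97/88 + 47*(-1/178)))/(34506 + 4096000) = (13646 + (-97/88 - 47/178))/4130506 = (13646 - 10701/7832)*(1/4130506) = (106864771/7832)*(1/4130506) = 106864771/32350122992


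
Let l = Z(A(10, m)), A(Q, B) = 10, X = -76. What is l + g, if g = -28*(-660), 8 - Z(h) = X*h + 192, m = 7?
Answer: 19056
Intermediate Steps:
Z(h) = -184 + 76*h (Z(h) = 8 - (-76*h + 192) = 8 - (192 - 76*h) = 8 + (-192 + 76*h) = -184 + 76*h)
l = 576 (l = -184 + 76*10 = -184 + 760 = 576)
g = 18480
l + g = 576 + 18480 = 19056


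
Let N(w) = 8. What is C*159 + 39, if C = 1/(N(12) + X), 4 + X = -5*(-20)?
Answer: 4215/104 ≈ 40.529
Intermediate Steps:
X = 96 (X = -4 - 5*(-20) = -4 + 100 = 96)
C = 1/104 (C = 1/(8 + 96) = 1/104 ≈ 0.0096154)
C*159 + 39 = (1/104)*159 + 39 = 159/104 + 39 = 4215/104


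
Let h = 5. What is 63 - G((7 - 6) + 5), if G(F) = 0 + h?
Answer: 58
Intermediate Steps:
G(F) = 5 (G(F) = 0 + 5 = 5)
63 - G((7 - 6) + 5) = 63 - 1*5 = 63 - 5 = 58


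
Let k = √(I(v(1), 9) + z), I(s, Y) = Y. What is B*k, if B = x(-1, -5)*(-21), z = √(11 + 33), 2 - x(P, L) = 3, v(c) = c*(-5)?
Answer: 21*√(9 + 2*√11) ≈ 83.032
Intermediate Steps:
v(c) = -5*c
x(P, L) = -1 (x(P, L) = 2 - 1*3 = 2 - 3 = -1)
z = 2*√11 (z = √44 = 2*√11 ≈ 6.6332)
B = 21 (B = -1*(-21) = 21)
k = √(9 + 2*√11) ≈ 3.9539
B*k = 21*√(9 + 2*√11)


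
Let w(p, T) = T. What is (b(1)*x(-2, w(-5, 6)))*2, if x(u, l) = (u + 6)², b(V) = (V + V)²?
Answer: 128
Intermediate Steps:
b(V) = 4*V² (b(V) = (2*V)² = 4*V²)
x(u, l) = (6 + u)²
(b(1)*x(-2, w(-5, 6)))*2 = ((4*1²)*(6 - 2)²)*2 = ((4*1)*4²)*2 = (4*16)*2 = 64*2 = 128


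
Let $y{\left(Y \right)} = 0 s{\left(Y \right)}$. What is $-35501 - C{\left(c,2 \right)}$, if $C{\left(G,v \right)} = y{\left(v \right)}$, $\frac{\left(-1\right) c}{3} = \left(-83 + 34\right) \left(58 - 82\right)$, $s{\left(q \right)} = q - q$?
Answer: $-35501$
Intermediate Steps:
$s{\left(q \right)} = 0$
$c = -3528$ ($c = - 3 \left(-83 + 34\right) \left(58 - 82\right) = - 3 \left(\left(-49\right) \left(-24\right)\right) = \left(-3\right) 1176 = -3528$)
$y{\left(Y \right)} = 0$ ($y{\left(Y \right)} = 0 \cdot 0 = 0$)
$C{\left(G,v \right)} = 0$
$-35501 - C{\left(c,2 \right)} = -35501 - 0 = -35501 + 0 = -35501$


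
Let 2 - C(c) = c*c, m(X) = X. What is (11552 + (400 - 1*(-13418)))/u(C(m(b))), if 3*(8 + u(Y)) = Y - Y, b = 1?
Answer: -12685/4 ≈ -3171.3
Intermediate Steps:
C(c) = 2 - c² (C(c) = 2 - c*c = 2 - c²)
u(Y) = -8 (u(Y) = -8 + (Y - Y)/3 = -8 + (⅓)*0 = -8 + 0 = -8)
(11552 + (400 - 1*(-13418)))/u(C(m(b))) = (11552 + (400 - 1*(-13418)))/(-8) = (11552 + (400 + 13418))*(-⅛) = (11552 + 13818)*(-⅛) = 25370*(-⅛) = -12685/4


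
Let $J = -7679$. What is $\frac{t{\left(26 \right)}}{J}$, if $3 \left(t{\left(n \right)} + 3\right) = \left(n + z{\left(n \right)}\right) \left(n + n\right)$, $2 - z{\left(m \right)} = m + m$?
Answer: $\frac{419}{7679} \approx 0.054564$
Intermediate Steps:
$z{\left(m \right)} = 2 - 2 m$ ($z{\left(m \right)} = 2 - \left(m + m\right) = 2 - 2 m$)
$t{\left(n \right)} = -3 + \frac{2 n \left(2 - n\right)}{3}$ ($t{\left(n \right)} = -3 + \frac{\left(n - \left(-2 + 2 n\right)\right) \left(n + n\right)}{3} = -3 + \frac{\left(2 - n\right) 2 n}{3} = -3 + \frac{2 n \left(2 - n\right)}{3}$)
$\frac{t{\left(26 \right)}}{J} = \frac{-3 - \frac{2 \cdot 26^{2}}{3} + \frac{4}{3} \cdot 26}{-7679} = \left(-3 - \frac{1352}{3} + \frac{104}{3}\right) \left(- \frac{1}{7679}\right) = \left(-419\right) \left(- \frac{1}{7679}\right) = \frac{419}{7679}$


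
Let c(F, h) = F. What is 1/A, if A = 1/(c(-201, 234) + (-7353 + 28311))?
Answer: 20757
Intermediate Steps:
A = 1/20757 (A = 1/(-201 + (-7353 + 28311)) = 1/(-201 + 20958) = 1/20757 ≈ 4.8177e-5)
1/A = 1/(1/20757) = 20757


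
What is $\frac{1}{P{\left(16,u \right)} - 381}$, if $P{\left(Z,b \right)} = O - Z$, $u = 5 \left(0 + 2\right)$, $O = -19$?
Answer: $- \frac{1}{416} \approx -0.0024038$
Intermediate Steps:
$u = 10$ ($u = 5 \cdot 2 = 10$)
$P{\left(Z,b \right)} = -19 - Z$
$\frac{1}{P{\left(16,u \right)} - 381} = \frac{1}{\left(-19 - 16\right) - 381} = \frac{1}{-35 - 381} = \frac{1}{-416} = - \frac{1}{416}$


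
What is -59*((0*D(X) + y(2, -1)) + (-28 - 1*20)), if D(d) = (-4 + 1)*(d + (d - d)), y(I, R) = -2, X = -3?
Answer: 2950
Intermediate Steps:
D(d) = -3*d (D(d) = -3*(d + 0) = -3*d)
-59*((0*D(X) + y(2, -1)) + (-28 - 1*20)) = -59*((0*(-3*(-3)) - 2) + (-28 - 1*20)) = -59*((0*9 - 2) + (-28 - 20)) = -59*((0 - 2) - 48) = -59*(-2 - 48) = -59*(-50) = 2950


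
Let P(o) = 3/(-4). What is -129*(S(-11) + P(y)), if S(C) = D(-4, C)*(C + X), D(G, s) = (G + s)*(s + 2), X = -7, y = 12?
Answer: 1254267/4 ≈ 3.1357e+5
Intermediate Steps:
P(o) = -¾ (P(o) = 3*(-¼) = -¾)
D(G, s) = (2 + s)*(G + s) (D(G, s) = (G + s)*(2 + s) = (2 + s)*(G + s))
S(C) = (-7 + C)*(-8 + C² - 2*C) (S(C) = (C² + 2*(-4) + 2*C - 4*C)*(C - 7) = (C² - 8 + 2*C - 4*C)*(-7 + C) = (-8 + C² - 2*C)*(-7 + C) = (-7 + C)*(-8 + C² - 2*C))
-129*(S(-11) + P(y)) = -129*(-(-7 - 11)*(8 - 1*(-11)² + 2*(-11)) - ¾) = -129*(-1*(-18)*(8 - 1*121 - 22) - ¾) = -129*(-1*(-18)*(8 - 121 - 22) - ¾) = -129*(-1*(-18)*(-135) - ¾) = -129*(-2430 - ¾) = -129*(-9723/4) = 1254267/4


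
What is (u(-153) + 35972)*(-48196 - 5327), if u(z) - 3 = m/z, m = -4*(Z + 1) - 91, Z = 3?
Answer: -32733965054/17 ≈ -1.9255e+9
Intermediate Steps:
m = -107 (m = -4*(3 + 1) - 91 = -4*4 - 91 = -16 - 91 = -107)
u(z) = 3 - 107/z
(u(-153) + 35972)*(-48196 - 5327) = ((3 - 107/(-153)) + 35972)*(-48196 - 5327) = ((3 - 107*(-1/153)) + 35972)*(-53523) = ((3 + 107/153) + 35972)*(-53523) = (566/153 + 35972)*(-53523) = (5504282/153)*(-53523) = -32733965054/17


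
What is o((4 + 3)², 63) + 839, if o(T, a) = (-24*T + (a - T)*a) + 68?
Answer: 613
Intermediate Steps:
o(T, a) = 68 - 24*T + a*(a - T) (o(T, a) = (-24*T + a*(a - T)) + 68 = 68 - 24*T + a*(a - T))
o((4 + 3)², 63) + 839 = (68 + 63² - 24*(4 + 3)² - 1*(4 + 3)²*63) + 839 = (68 + 3969 - 24*7² - 1*7²*63) + 839 = (68 + 3969 - 24*49 - 1*49*63) + 839 = (68 + 3969 - 1176 - 3087) + 839 = -226 + 839 = 613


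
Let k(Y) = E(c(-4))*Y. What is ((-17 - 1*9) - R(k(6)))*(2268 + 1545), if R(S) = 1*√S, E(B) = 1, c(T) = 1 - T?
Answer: -99138 - 3813*√6 ≈ -1.0848e+5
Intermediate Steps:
k(Y) = Y (k(Y) = 1*Y = Y)
R(S) = √S
((-17 - 1*9) - R(k(6)))*(2268 + 1545) = ((-17 - 1*9) - √6)*(2268 + 1545) = ((-17 - 9) - √6)*3813 = (-26 - √6)*3813 = -99138 - 3813*√6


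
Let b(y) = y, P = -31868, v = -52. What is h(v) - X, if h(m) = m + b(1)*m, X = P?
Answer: 31764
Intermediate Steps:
X = -31868
h(m) = 2*m (h(m) = m + 1*m = m + m = 2*m)
h(v) - X = 2*(-52) - 1*(-31868) = -104 + 31868 = 31764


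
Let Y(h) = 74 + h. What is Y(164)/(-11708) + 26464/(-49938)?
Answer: -80431439/146168526 ≈ -0.55027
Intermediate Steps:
Y(164)/(-11708) + 26464/(-49938) = (74 + 164)/(-11708) + 26464/(-49938) = 238*(-1/11708) + 26464*(-1/49938) = -119/5854 - 13232/24969 = -80431439/146168526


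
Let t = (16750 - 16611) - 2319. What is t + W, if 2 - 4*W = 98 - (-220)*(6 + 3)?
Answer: -2699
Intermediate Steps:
t = -2180 (t = 139 - 2319 = -2180)
W = -519 (W = ½ - (98 - (-220)*(6 + 3))/4 = ½ - (98 - (-220)*9)/4 = ½ - (98 - 55*(-36))/4 = ½ - (98 + 1980)/4 = ½ - ¼*2078 = ½ - 1039/2 = -519)
t + W = -2180 - 519 = -2699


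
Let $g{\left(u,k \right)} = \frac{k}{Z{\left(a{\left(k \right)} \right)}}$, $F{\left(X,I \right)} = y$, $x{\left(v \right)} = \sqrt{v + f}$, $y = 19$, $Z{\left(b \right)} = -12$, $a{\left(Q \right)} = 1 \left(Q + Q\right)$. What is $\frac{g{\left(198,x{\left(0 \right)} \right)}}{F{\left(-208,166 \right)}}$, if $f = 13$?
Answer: $- \frac{\sqrt{13}}{228} \approx -0.015814$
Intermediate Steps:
$a{\left(Q \right)} = 2 Q$ ($a{\left(Q \right)} = 1 \cdot 2 Q = 2 Q$)
$x{\left(v \right)} = \sqrt{13 + v}$ ($x{\left(v \right)} = \sqrt{v + 13} = \sqrt{13 + v}$)
$F{\left(X,I \right)} = 19$
$g{\left(u,k \right)} = - \frac{k}{12}$ ($g{\left(u,k \right)} = \frac{k}{-12} = k \left(- \frac{1}{12}\right) = - \frac{k}{12}$)
$\frac{g{\left(198,x{\left(0 \right)} \right)}}{F{\left(-208,166 \right)}} = \frac{\left(- \frac{1}{12}\right) \sqrt{13 + 0}}{19} = - \frac{\sqrt{13}}{12} \cdot \frac{1}{19} = - \frac{\sqrt{13}}{228}$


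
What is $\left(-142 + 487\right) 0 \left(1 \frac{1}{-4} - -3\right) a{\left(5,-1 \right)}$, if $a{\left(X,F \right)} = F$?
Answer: $0$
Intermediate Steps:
$\left(-142 + 487\right) 0 \left(1 \frac{1}{-4} - -3\right) a{\left(5,-1 \right)} = \left(-142 + 487\right) 0 \left(1 \frac{1}{-4} - -3\right) \left(-1\right) = 345 \cdot 0 \left(1 \left(- \frac{1}{4}\right) + 3\right) \left(-1\right) = 345 \cdot 0 \left(- \frac{1}{4} + 3\right) \left(-1\right) = 345 \cdot 0 \cdot \frac{11}{4} \left(-1\right) = 345 \cdot 0 \left(-1\right) = 345 \cdot 0 = 0$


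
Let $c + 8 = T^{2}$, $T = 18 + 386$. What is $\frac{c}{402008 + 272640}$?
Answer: $\frac{20401}{84331} \approx 0.24192$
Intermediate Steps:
$T = 404$
$c = 163208$ ($c = -8 + 404^{2} = -8 + 163216 = 163208$)
$\frac{c}{402008 + 272640} = \frac{163208}{402008 + 272640} = \frac{163208}{674648} = 163208 \cdot \frac{1}{674648} = \frac{20401}{84331}$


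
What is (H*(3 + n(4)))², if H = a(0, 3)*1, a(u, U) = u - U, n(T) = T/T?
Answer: 144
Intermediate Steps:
n(T) = 1
H = -3 (H = (0 - 1*3)*1 = (0 - 3)*1 = -3*1 = -3)
(H*(3 + n(4)))² = (-3*(3 + 1))² = (-3*4)² = (-12)² = 144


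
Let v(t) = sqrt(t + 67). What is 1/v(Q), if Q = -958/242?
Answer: 11*sqrt(1907)/3814 ≈ 0.12595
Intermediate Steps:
Q = -479/121 (Q = -958*1/242 = -479/121 ≈ -3.9587)
v(t) = sqrt(67 + t)
1/v(Q) = 1/(sqrt(67 - 479/121)) = 1/(sqrt(7628/121)) = 1/(2*sqrt(1907)/11) = 11*sqrt(1907)/3814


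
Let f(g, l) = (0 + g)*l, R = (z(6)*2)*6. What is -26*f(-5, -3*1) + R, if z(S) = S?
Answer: -318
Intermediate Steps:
R = 72 (R = (6*2)*6 = 12*6 = 72)
f(g, l) = g*l
-26*f(-5, -3*1) + R = -(-130)*(-3*1) + 72 = -(-130)*(-3) + 72 = -26*15 + 72 = -390 + 72 = -318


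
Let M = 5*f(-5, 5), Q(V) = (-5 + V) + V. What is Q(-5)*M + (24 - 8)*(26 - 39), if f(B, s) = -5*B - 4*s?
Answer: -583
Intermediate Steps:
Q(V) = -5 + 2*V
M = 25 (M = 5*(-5*(-5) - 4*5) = 5*(25 - 20) = 5*5 = 25)
Q(-5)*M + (24 - 8)*(26 - 39) = (-5 + 2*(-5))*25 + (24 - 8)*(26 - 39) = (-5 - 10)*25 + 16*(-13) = -15*25 - 208 = -375 - 208 = -583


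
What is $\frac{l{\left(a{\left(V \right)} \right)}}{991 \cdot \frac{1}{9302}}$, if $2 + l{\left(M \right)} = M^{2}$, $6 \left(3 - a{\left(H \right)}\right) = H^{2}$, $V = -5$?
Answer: $- \frac{106973}{17838} \approx -5.9969$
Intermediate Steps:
$a{\left(H \right)} = 3 - \frac{H^{2}}{6}$
$l{\left(M \right)} = -2 + M^{2}$
$\frac{l{\left(a{\left(V \right)} \right)}}{991 \cdot \frac{1}{9302}} = \frac{-2 + \left(3 - \frac{\left(-5\right)^{2}}{6}\right)^{2}}{991 \cdot \frac{1}{9302}} = \frac{-2 + \left(3 - \frac{25}{6}\right)^{2}}{991 \cdot \frac{1}{9302}} = \frac{-2 + \left(3 - \frac{25}{6}\right)^{2}}{\frac{991}{9302}} = \left(-2 + \left(- \frac{7}{6}\right)^{2}\right) \frac{9302}{991} = \left(-2 + \frac{49}{36}\right) \frac{9302}{991} = \left(- \frac{23}{36}\right) \frac{9302}{991} = - \frac{106973}{17838}$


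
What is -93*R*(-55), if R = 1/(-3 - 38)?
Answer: -5115/41 ≈ -124.76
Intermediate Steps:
R = -1/41 (R = 1/(-41) = -1/41 ≈ -0.024390)
-93*R*(-55) = -93*(-1/41)*(-55) = (93/41)*(-55) = -5115/41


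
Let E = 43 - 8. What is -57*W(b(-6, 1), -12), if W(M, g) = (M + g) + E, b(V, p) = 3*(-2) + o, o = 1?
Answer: -1026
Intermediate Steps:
E = 35
b(V, p) = -5 (b(V, p) = 3*(-2) + 1 = -6 + 1 = -5)
W(M, g) = 35 + M + g (W(M, g) = (M + g) + 35 = 35 + M + g)
-57*W(b(-6, 1), -12) = -57*(35 - 5 - 12) = -57*18 = -1026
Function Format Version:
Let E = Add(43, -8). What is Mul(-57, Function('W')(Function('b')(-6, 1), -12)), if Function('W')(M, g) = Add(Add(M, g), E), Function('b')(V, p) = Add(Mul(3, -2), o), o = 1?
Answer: -1026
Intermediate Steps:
E = 35
Function('b')(V, p) = -5 (Function('b')(V, p) = Add(Mul(3, -2), 1) = Add(-6, 1) = -5)
Function('W')(M, g) = Add(35, M, g) (Function('W')(M, g) = Add(Add(M, g), 35) = Add(35, M, g))
Mul(-57, Function('W')(Function('b')(-6, 1), -12)) = Mul(-57, Add(35, -5, -12)) = Mul(-57, 18) = -1026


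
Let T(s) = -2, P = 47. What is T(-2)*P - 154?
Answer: -248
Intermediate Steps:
T(-2)*P - 154 = -2*47 - 154 = -94 - 154 = -248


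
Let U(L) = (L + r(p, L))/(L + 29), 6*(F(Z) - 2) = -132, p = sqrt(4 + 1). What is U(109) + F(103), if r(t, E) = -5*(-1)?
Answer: -441/23 ≈ -19.174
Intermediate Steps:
p = sqrt(5) ≈ 2.2361
r(t, E) = 5
F(Z) = -20 (F(Z) = 2 + (1/6)*(-132) = 2 - 22 = -20)
U(L) = (5 + L)/(29 + L) (U(L) = (L + 5)/(L + 29) = (5 + L)/(29 + L))
U(109) + F(103) = (5 + 109)/(29 + 109) - 20 = 114/138 - 20 = (1/138)*114 - 20 = 19/23 - 20 = -441/23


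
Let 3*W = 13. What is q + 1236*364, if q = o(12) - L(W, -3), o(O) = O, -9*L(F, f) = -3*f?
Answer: 449917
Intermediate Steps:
W = 13/3 (W = (⅓)*13 = 13/3 ≈ 4.3333)
L(F, f) = f/3 (L(F, f) = -(-1)*f/3 = f/3)
q = 13 (q = 12 - (-3)/3 = 12 - 1*(-1) = 12 + 1 = 13)
q + 1236*364 = 13 + 1236*364 = 13 + 449904 = 449917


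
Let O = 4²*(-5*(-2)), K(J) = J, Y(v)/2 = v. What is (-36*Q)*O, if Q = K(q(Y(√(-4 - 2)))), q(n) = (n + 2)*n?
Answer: 138240 - 23040*I*√6 ≈ 1.3824e+5 - 56436.0*I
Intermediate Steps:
Y(v) = 2*v
q(n) = n*(2 + n) (q(n) = (2 + n)*n = n*(2 + n))
Q = 2*I*√6*(2 + 2*I*√6) (Q = (2*√(-4 - 2))*(2 + 2*√(-4 - 2)) = (2*√(-6))*(2 + 2*√(-6)) = (2*(I*√6))*(2 + 2*(I*√6)) = (2*I*√6)*(2 + 2*I*√6) = 2*I*√6*(2 + 2*I*√6) ≈ -24.0 + 9.798*I)
O = 160 (O = 16*10 = 160)
(-36*Q)*O = -36*(-24 + 4*I*√6)*160 = (864 - 144*I*√6)*160 = 138240 - 23040*I*√6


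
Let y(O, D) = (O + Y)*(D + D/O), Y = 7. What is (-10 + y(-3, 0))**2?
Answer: 100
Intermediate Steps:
y(O, D) = (7 + O)*(D + D/O) (y(O, D) = (O + 7)*(D + D/O) = (7 + O)*(D + D/O))
(-10 + y(-3, 0))**2 = (-10 + 0*(7 - 3*(8 - 3))/(-3))**2 = (-10 + 0*(-1/3)*(7 - 3*5))**2 = (-10 + 0*(-1/3)*(7 - 15))**2 = (-10 + 0*(-1/3)*(-8))**2 = (-10 + 0)**2 = (-10)**2 = 100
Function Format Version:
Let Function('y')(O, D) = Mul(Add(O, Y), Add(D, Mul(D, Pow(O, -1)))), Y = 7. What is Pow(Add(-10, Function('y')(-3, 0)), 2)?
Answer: 100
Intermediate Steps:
Function('y')(O, D) = Mul(Add(7, O), Add(D, Mul(D, Pow(O, -1)))) (Function('y')(O, D) = Mul(Add(O, 7), Add(D, Mul(D, Pow(O, -1)))) = Mul(Add(7, O), Add(D, Mul(D, Pow(O, -1)))))
Pow(Add(-10, Function('y')(-3, 0)), 2) = Pow(Add(-10, Mul(0, Pow(-3, -1), Add(7, Mul(-3, Add(8, -3))))), 2) = Pow(Add(-10, Mul(0, Rational(-1, 3), Add(7, Mul(-3, 5)))), 2) = Pow(Add(-10, Mul(0, Rational(-1, 3), Add(7, -15))), 2) = Pow(Add(-10, Mul(0, Rational(-1, 3), -8)), 2) = Pow(Add(-10, 0), 2) = Pow(-10, 2) = 100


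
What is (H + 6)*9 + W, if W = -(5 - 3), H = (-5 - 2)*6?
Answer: -326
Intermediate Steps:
H = -42 (H = -7*6 = -42)
W = -2 (W = -1*2 = -2)
(H + 6)*9 + W = (-42 + 6)*9 - 2 = -36*9 - 2 = -324 - 2 = -326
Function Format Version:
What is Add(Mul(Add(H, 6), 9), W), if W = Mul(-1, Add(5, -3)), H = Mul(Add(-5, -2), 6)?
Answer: -326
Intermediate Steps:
H = -42 (H = Mul(-7, 6) = -42)
W = -2 (W = Mul(-1, 2) = -2)
Add(Mul(Add(H, 6), 9), W) = Add(Mul(Add(-42, 6), 9), -2) = Add(Mul(-36, 9), -2) = Add(-324, -2) = -326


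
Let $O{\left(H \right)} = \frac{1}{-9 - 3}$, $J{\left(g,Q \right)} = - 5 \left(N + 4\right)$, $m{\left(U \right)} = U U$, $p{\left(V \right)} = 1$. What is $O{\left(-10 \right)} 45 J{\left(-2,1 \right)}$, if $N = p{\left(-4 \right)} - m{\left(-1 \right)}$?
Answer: $75$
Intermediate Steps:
$m{\left(U \right)} = U^{2}$
$N = 0$ ($N = 1 - \left(-1\right)^{2} = 1 - 1 = 0$)
$J{\left(g,Q \right)} = -20$ ($J{\left(g,Q \right)} = - 5 \left(0 + 4\right) = \left(-5\right) 4 = -20$)
$O{\left(H \right)} = - \frac{1}{12}$ ($O{\left(H \right)} = \frac{1}{-12} = - \frac{1}{12}$)
$O{\left(-10 \right)} 45 J{\left(-2,1 \right)} = \left(- \frac{1}{12}\right) 45 \left(-20\right) = \left(- \frac{15}{4}\right) \left(-20\right) = 75$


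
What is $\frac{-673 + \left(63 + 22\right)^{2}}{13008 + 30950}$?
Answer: $\frac{3276}{21979} \approx 0.14905$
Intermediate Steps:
$\frac{-673 + \left(63 + 22\right)^{2}}{13008 + 30950} = \frac{-673 + 85^{2}}{43958} = \left(-673 + 7225\right) \frac{1}{43958} = 6552 \cdot \frac{1}{43958} = \frac{3276}{21979}$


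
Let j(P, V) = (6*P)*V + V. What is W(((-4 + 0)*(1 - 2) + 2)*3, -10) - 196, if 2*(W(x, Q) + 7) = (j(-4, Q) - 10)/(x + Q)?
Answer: -757/4 ≈ -189.25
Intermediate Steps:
j(P, V) = V + 6*P*V (j(P, V) = 6*P*V + V = V + 6*P*V)
W(x, Q) = -7 + (-10 - 23*Q)/(2*(Q + x)) (W(x, Q) = -7 + ((Q*(1 + 6*(-4)) - 10)/(x + Q))/2 = -7 + ((Q*(1 - 24) - 10)/(Q + x))/2 = -7 + ((Q*(-23) - 10)/(Q + x))/2 = -7 + ((-23*Q - 10)/(Q + x))/2 = -7 + ((-10 - 23*Q)/(Q + x))/2 = -7 + (-10 - 23*Q)/(2*(Q + x)))
W(((-4 + 0)*(1 - 2) + 2)*3, -10) - 196 = (-5 - 7*((-4 + 0)*(1 - 2) + 2)*3 - 37/2*(-10))/(-10 + ((-4 + 0)*(1 - 2) + 2)*3) - 196 = (-5 - 7*(-4*(-1) + 2)*3 + 185)/(-10 + (-4*(-1) + 2)*3) - 196 = (-5 - 7*(4 + 2)*3 + 185)/(-10 + (4 + 2)*3) - 196 = (-5 - 42*3 + 185)/(-10 + 6*3) - 196 = (-5 - 7*18 + 185)/(-10 + 18) - 196 = (-5 - 126 + 185)/8 - 196 = (⅛)*54 - 196 = 27/4 - 196 = -757/4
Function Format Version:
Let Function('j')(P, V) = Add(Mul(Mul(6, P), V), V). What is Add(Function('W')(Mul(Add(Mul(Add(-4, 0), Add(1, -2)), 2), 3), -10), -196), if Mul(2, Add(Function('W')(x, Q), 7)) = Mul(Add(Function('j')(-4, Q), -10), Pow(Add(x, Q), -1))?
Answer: Rational(-757, 4) ≈ -189.25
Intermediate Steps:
Function('j')(P, V) = Add(V, Mul(6, P, V)) (Function('j')(P, V) = Add(Mul(6, P, V), V) = Add(V, Mul(6, P, V)))
Function('W')(x, Q) = Add(-7, Mul(Rational(1, 2), Pow(Add(Q, x), -1), Add(-10, Mul(-23, Q)))) (Function('W')(x, Q) = Add(-7, Mul(Rational(1, 2), Mul(Add(Mul(Q, Add(1, Mul(6, -4))), -10), Pow(Add(x, Q), -1)))) = Add(-7, Mul(Rational(1, 2), Mul(Add(Mul(Q, Add(1, -24)), -10), Pow(Add(Q, x), -1)))) = Add(-7, Mul(Rational(1, 2), Mul(Add(Mul(Q, -23), -10), Pow(Add(Q, x), -1)))) = Add(-7, Mul(Rational(1, 2), Mul(Add(Mul(-23, Q), -10), Pow(Add(Q, x), -1)))) = Add(-7, Mul(Rational(1, 2), Mul(Add(-10, Mul(-23, Q)), Pow(Add(Q, x), -1)))) = Add(-7, Mul(Rational(1, 2), Mul(Pow(Add(Q, x), -1), Add(-10, Mul(-23, Q))))) = Add(-7, Mul(Rational(1, 2), Pow(Add(Q, x), -1), Add(-10, Mul(-23, Q)))))
Add(Function('W')(Mul(Add(Mul(Add(-4, 0), Add(1, -2)), 2), 3), -10), -196) = Add(Mul(Pow(Add(-10, Mul(Add(Mul(Add(-4, 0), Add(1, -2)), 2), 3)), -1), Add(-5, Mul(-7, Mul(Add(Mul(Add(-4, 0), Add(1, -2)), 2), 3)), Mul(Rational(-37, 2), -10))), -196) = Add(Mul(Pow(Add(-10, Mul(Add(Mul(-4, -1), 2), 3)), -1), Add(-5, Mul(-7, Mul(Add(Mul(-4, -1), 2), 3)), 185)), -196) = Add(Mul(Pow(Add(-10, Mul(Add(4, 2), 3)), -1), Add(-5, Mul(-7, Mul(Add(4, 2), 3)), 185)), -196) = Add(Mul(Pow(Add(-10, Mul(6, 3)), -1), Add(-5, Mul(-7, Mul(6, 3)), 185)), -196) = Add(Mul(Pow(Add(-10, 18), -1), Add(-5, Mul(-7, 18), 185)), -196) = Add(Mul(Pow(8, -1), Add(-5, -126, 185)), -196) = Add(Mul(Rational(1, 8), 54), -196) = Add(Rational(27, 4), -196) = Rational(-757, 4)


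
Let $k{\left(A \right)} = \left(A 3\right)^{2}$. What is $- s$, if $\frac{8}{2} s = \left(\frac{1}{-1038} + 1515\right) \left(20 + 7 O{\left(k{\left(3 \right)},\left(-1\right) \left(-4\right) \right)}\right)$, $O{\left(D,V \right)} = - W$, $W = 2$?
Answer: $- \frac{1572569}{692} \approx -2272.5$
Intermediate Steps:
$k{\left(A \right)} = 9 A^{2}$ ($k{\left(A \right)} = \left(3 A\right)^{2} = 9 A^{2}$)
$O{\left(D,V \right)} = -2$ ($O{\left(D,V \right)} = \left(-1\right) 2 = -2$)
$s = \frac{1572569}{692}$ ($s = \frac{\left(\frac{1}{-1038} + 1515\right) \left(20 + 7 \left(-2\right)\right)}{4} = \frac{\left(- \frac{1}{1038} + 1515\right) \left(20 - 14\right)}{4} = \frac{\frac{1572569}{1038} \cdot 6}{4} = \frac{1}{4} \cdot \frac{1572569}{173} = \frac{1572569}{692} \approx 2272.5$)
$- s = \left(-1\right) \frac{1572569}{692} = - \frac{1572569}{692}$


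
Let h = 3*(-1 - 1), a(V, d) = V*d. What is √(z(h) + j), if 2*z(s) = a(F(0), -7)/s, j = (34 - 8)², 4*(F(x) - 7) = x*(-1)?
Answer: √24483/6 ≈ 26.078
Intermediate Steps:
F(x) = 7 - x/4 (F(x) = 7 + (x*(-1))/4 = 7 + (-x)/4 = 7 - x/4)
j = 676 (j = 26² = 676)
h = -6 (h = 3*(-2) = -6)
z(s) = -49/(2*s) (z(s) = (((7 - ¼*0)*(-7))/s)/2 = (((7 + 0)*(-7))/s)/2 = ((7*(-7))/s)/2 = (-49/s)/2 = -49/(2*s))
√(z(h) + j) = √(-49/2/(-6) + 676) = √(-49/2*(-⅙) + 676) = √(49/12 + 676) = √(8161/12) = √24483/6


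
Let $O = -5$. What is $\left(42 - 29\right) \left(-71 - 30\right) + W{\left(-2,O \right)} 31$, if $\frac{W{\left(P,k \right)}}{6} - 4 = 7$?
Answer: $733$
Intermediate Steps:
$W{\left(P,k \right)} = 66$ ($W{\left(P,k \right)} = 24 + 6 \cdot 7 = 24 + 42 = 66$)
$\left(42 - 29\right) \left(-71 - 30\right) + W{\left(-2,O \right)} 31 = \left(42 - 29\right) \left(-71 - 30\right) + 66 \cdot 31 = 13 \left(-101\right) + 2046 = -1313 + 2046 = 733$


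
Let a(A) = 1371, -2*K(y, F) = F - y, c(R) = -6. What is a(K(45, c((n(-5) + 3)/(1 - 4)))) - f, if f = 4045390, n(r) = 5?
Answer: -4044019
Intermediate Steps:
K(y, F) = y/2 - F/2 (K(y, F) = -(F - y)/2 = y/2 - F/2)
a(K(45, c((n(-5) + 3)/(1 - 4)))) - f = 1371 - 1*4045390 = 1371 - 4045390 = -4044019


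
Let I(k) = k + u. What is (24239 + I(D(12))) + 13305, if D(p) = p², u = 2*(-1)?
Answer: 37686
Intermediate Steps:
u = -2
I(k) = -2 + k (I(k) = k - 2 = -2 + k)
(24239 + I(D(12))) + 13305 = (24239 + (-2 + 12²)) + 13305 = (24239 + (-2 + 144)) + 13305 = (24239 + 142) + 13305 = 24381 + 13305 = 37686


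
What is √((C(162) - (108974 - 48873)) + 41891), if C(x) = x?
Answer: 8*I*√282 ≈ 134.34*I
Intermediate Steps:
√((C(162) - (108974 - 48873)) + 41891) = √((162 - (108974 - 48873)) + 41891) = √((162 - 1*60101) + 41891) = √((162 - 60101) + 41891) = √(-59939 + 41891) = √(-18048) = 8*I*√282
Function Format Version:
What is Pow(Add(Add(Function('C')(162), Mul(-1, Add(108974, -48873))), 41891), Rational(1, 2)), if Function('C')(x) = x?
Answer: Mul(8, I, Pow(282, Rational(1, 2))) ≈ Mul(134.34, I)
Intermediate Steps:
Pow(Add(Add(Function('C')(162), Mul(-1, Add(108974, -48873))), 41891), Rational(1, 2)) = Pow(Add(Add(162, Mul(-1, Add(108974, -48873))), 41891), Rational(1, 2)) = Pow(Add(Add(162, Mul(-1, 60101)), 41891), Rational(1, 2)) = Pow(Add(Add(162, -60101), 41891), Rational(1, 2)) = Pow(Add(-59939, 41891), Rational(1, 2)) = Pow(-18048, Rational(1, 2)) = Mul(8, I, Pow(282, Rational(1, 2)))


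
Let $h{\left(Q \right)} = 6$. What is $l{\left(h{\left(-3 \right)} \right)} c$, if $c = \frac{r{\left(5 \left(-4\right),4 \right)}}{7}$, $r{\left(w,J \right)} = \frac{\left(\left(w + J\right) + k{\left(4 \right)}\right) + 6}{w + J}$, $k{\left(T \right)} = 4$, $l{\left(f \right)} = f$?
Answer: $\frac{9}{28} \approx 0.32143$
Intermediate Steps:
$r{\left(w,J \right)} = \frac{10 + J + w}{J + w}$ ($r{\left(w,J \right)} = \frac{\left(\left(w + J\right) + 4\right) + 6}{w + J} = \frac{\left(\left(J + w\right) + 4\right) + 6}{J + w} = \frac{\left(4 + J + w\right) + 6}{J + w} = \frac{10 + J + w}{J + w}$)
$c = \frac{3}{56}$ ($c = \frac{\frac{1}{4 + 5 \left(-4\right)} \left(10 + 4 + 5 \left(-4\right)\right)}{7} = \frac{10 + 4 - 20}{4 - 20} \cdot \frac{1}{7} = \frac{1}{-16} \left(-6\right) \frac{1}{7} = \left(- \frac{1}{16}\right) \left(-6\right) \frac{1}{7} = \frac{3}{8} \cdot \frac{1}{7} = \frac{3}{56} \approx 0.053571$)
$l{\left(h{\left(-3 \right)} \right)} c = 6 \cdot \frac{3}{56} = \frac{9}{28}$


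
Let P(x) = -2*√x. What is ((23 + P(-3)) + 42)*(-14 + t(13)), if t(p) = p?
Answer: -65 + 2*I*√3 ≈ -65.0 + 3.4641*I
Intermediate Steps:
((23 + P(-3)) + 42)*(-14 + t(13)) = ((23 - 2*I*√3) + 42)*(-14 + 13) = ((23 - 2*I*√3) + 42)*(-1) = (65 - 2*I*√3)*(-1) = -65 + 2*I*√3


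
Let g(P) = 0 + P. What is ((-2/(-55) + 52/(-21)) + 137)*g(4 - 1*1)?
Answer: 155417/385 ≈ 403.68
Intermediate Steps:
g(P) = P
((-2/(-55) + 52/(-21)) + 137)*g(4 - 1*1) = ((-2/(-55) + 52/(-21)) + 137)*(4 - 1*1) = ((-2*(-1/55) + 52*(-1/21)) + 137)*(4 - 1) = ((2/55 - 52/21) + 137)*3 = (-2818/1155 + 137)*3 = (155417/1155)*3 = 155417/385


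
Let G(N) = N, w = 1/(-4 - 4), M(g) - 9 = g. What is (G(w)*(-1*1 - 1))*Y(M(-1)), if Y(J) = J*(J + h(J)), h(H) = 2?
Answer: 20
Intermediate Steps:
M(g) = 9 + g
Y(J) = J*(2 + J) (Y(J) = J*(J + 2) = J*(2 + J))
w = -⅛ (w = 1/(-8) = -⅛ ≈ -0.12500)
(G(w)*(-1*1 - 1))*Y(M(-1)) = (-(-1*1 - 1)/8)*((9 - 1)*(2 + (9 - 1))) = (-(-1 - 1)/8)*(8*(2 + 8)) = (-⅛*(-2))*(8*10) = (¼)*80 = 20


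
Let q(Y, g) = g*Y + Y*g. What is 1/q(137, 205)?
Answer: 1/56170 ≈ 1.7803e-5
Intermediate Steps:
q(Y, g) = 2*Y*g (q(Y, g) = Y*g + Y*g = 2*Y*g)
1/q(137, 205) = 1/(2*137*205) = 1/56170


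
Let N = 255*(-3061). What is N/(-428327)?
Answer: 780555/428327 ≈ 1.8223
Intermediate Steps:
N = -780555
N/(-428327) = -780555/(-428327) = -780555*(-1/428327) = 780555/428327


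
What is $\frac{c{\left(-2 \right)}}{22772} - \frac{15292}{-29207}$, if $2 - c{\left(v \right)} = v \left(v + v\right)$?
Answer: $\frac{174027091}{332550902} \approx 0.52331$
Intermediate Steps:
$c{\left(v \right)} = 2 - 2 v^{2}$ ($c{\left(v \right)} = 2 - v \left(v + v\right) = 2 - v 2 v = 2 - 2 v^{2}$)
$\frac{c{\left(-2 \right)}}{22772} - \frac{15292}{-29207} = \frac{2 - 2 \left(-2\right)^{2}}{22772} - \frac{15292}{-29207} = \left(2 - 8\right) \frac{1}{22772} - - \frac{15292}{29207} = \left(2 - 8\right) \frac{1}{22772} + \frac{15292}{29207} = \left(-6\right) \frac{1}{22772} + \frac{15292}{29207} = - \frac{3}{11386} + \frac{15292}{29207} = \frac{174027091}{332550902}$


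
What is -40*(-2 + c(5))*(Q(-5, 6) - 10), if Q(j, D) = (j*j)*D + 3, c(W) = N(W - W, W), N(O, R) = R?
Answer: -17160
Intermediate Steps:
c(W) = W
Q(j, D) = 3 + D*j² (Q(j, D) = j²*D + 3 = D*j² + 3 = 3 + D*j²)
-40*(-2 + c(5))*(Q(-5, 6) - 10) = -40*(-2 + 5)*((3 + 6*(-5)²) - 10) = -120*((3 + 6*25) - 10) = -120*((3 + 150) - 10) = -120*(153 - 10) = -120*143 = -40*429 = -17160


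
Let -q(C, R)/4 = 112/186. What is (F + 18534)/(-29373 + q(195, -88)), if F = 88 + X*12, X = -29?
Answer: -1699482/2731913 ≈ -0.62208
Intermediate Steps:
q(C, R) = -224/93 (q(C, R) = -448/186 = -4*56/93 = -224/93)
F = -260 (F = 88 - 29*12 = 88 - 348 = -260)
(F + 18534)/(-29373 + q(195, -88)) = (-260 + 18534)/(-29373 - 224/93) = 18274/(-2731913/93) = 18274*(-93/2731913) = -1699482/2731913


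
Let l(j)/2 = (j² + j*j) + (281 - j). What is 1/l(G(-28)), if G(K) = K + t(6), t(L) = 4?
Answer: 1/2914 ≈ 0.00034317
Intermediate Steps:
G(K) = 4 + K (G(K) = K + 4 = 4 + K)
l(j) = 562 - 2*j + 4*j² (l(j) = 2*((j² + j*j) + (281 - j)) = 2*((j² + j²) + (281 - j)) = 2*(2*j² + (281 - j)) = 2*(281 - j + 2*j²) = 562 - 2*j + 4*j²)
1/l(G(-28)) = 1/(562 - 2*(4 - 28) + 4*(4 - 28)²) = 1/(562 - 2*(-24) + 4*(-24)²) = 1/(562 + 48 + 4*576) = 1/(562 + 48 + 2304) = 1/2914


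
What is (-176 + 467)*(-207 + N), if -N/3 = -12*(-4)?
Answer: -102141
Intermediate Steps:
N = -144 (N = -(-36)*(-4) = -3*48 = -144)
(-176 + 467)*(-207 + N) = (-176 + 467)*(-207 - 144) = 291*(-351) = -102141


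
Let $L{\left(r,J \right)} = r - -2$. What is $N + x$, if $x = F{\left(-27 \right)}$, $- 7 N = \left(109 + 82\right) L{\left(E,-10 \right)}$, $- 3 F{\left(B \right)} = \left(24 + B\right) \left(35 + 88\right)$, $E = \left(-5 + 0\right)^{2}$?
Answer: $- \frac{4296}{7} \approx -613.71$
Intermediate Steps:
$E = 25$ ($E = \left(-5\right)^{2} = 25$)
$L{\left(r,J \right)} = 2 + r$ ($L{\left(r,J \right)} = r + 2 = 2 + r$)
$F{\left(B \right)} = -984 - 41 B$ ($F{\left(B \right)} = - \frac{\left(24 + B\right) \left(35 + 88\right)}{3} = - \frac{\left(24 + B\right) 123}{3} = - \frac{2952 + 123 B}{3} = -984 - 41 B$)
$N = - \frac{5157}{7}$ ($N = - \frac{\left(109 + 82\right) \left(2 + 25\right)}{7} = - \frac{191 \cdot 27}{7} = \left(- \frac{1}{7}\right) 5157 = - \frac{5157}{7} \approx -736.71$)
$x = 123$ ($x = -984 - -1107 = -984 + 1107 = 123$)
$N + x = - \frac{5157}{7} + 123 = - \frac{4296}{7}$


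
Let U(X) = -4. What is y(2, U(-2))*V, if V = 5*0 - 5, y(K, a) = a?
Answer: 20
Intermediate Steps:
V = -5 (V = 0 - 5 = -5)
y(2, U(-2))*V = -4*(-5) = 20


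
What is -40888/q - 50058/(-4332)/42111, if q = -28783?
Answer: 513591365/361471466 ≈ 1.4208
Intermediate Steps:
-40888/q - 50058/(-4332)/42111 = -40888/(-28783) - 50058/(-4332)/42111 = -40888*(-1/28783) - 50058*(-1/4332)*(1/42111) = 152/107 + (8343/722)*(1/42111) = 152/107 + 927/3378238 = 513591365/361471466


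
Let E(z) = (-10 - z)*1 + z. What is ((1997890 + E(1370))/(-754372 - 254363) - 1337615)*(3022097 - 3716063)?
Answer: 685984661397702/739 ≈ 9.2826e+11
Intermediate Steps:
E(z) = -10 (E(z) = (-10 - z) + z = -10)
((1997890 + E(1370))/(-754372 - 254363) - 1337615)*(3022097 - 3716063) = ((1997890 - 10)/(-754372 - 254363) - 1337615)*(3022097 - 3716063) = (1997880/(-1008735) - 1337615)*(-693966) = (1997880*(-1/1008735) - 1337615)*(-693966) = (-133192/67249 - 1337615)*(-693966) = -89953404327/67249*(-693966) = 685984661397702/739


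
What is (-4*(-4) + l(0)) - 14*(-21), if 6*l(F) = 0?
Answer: 310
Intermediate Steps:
l(F) = 0 (l(F) = (⅙)*0 = 0)
(-4*(-4) + l(0)) - 14*(-21) = (-4*(-4) + 0) - 14*(-21) = (16 + 0) + 294 = 16 + 294 = 310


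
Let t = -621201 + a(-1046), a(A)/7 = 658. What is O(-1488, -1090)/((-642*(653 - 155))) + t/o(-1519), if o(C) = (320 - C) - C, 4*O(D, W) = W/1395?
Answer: -55000744895569/299536165512 ≈ -183.62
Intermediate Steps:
a(A) = 4606 (a(A) = 7*658 = 4606)
O(D, W) = W/5580 (O(D, W) = (W/1395)/4 = W/5580)
o(C) = 320 - 2*C
t = -616595 (t = -621201 + 4606 = -616595)
O(-1488, -1090)/((-642*(653 - 155))) + t/o(-1519) = ((1/5580)*(-1090))/((-642*(653 - 155))) - 616595/(320 - 2*(-1519)) = -109/(558*((-642*498))) - 616595/(320 + 3038) = -109/558/(-319716) - 616595/3358 = -109/558*(-1/319716) - 616595*1/3358 = 109/178401528 - 616595/3358 = -55000744895569/299536165512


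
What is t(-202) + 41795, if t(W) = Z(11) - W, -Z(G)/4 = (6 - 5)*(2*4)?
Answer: 41965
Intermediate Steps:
Z(G) = -32 (Z(G) = -4*(6 - 5)*2*4 = -4*8 = -32)
t(W) = -32 - W
t(-202) + 41795 = (-32 - 1*(-202)) + 41795 = (-32 + 202) + 41795 = 170 + 41795 = 41965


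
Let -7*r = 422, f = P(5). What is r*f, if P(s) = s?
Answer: -2110/7 ≈ -301.43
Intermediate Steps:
f = 5
r = -422/7 (r = -⅐*422 = -422/7 ≈ -60.286)
r*f = -422/7*5 = -2110/7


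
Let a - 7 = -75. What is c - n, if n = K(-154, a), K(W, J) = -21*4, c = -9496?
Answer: -9412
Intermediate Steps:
a = -68 (a = 7 - 75 = -68)
K(W, J) = -84
n = -84
c - n = -9496 - 1*(-84) = -9496 + 84 = -9412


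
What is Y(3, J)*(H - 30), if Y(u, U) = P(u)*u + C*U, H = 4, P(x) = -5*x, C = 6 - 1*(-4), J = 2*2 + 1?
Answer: -130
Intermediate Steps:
J = 5 (J = 4 + 1 = 5)
C = 10 (C = 6 + 4 = 10)
Y(u, U) = -5*u² + 10*U (Y(u, U) = (-5*u)*u + 10*U = -5*u² + 10*U)
Y(3, J)*(H - 30) = (-5*3² + 10*5)*(4 - 30) = (-5*9 + 50)*(-26) = (-45 + 50)*(-26) = 5*(-26) = -130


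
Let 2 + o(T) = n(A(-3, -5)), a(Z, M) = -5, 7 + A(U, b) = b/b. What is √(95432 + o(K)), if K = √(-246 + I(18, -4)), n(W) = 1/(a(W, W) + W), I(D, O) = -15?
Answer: √11547019/11 ≈ 308.92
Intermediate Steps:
A(U, b) = -6 (A(U, b) = -7 + b/b = -7 + 1 = -6)
n(W) = 1/(-5 + W)
K = 3*I*√29 (K = √(-246 - 15) = √(-261) = 3*I*√29 ≈ 16.155*I)
o(T) = -23/11 (o(T) = -2 + 1/(-5 - 6) = -2 + 1/(-11) = -2 - 1/11 = -23/11)
√(95432 + o(K)) = √(95432 - 23/11) = √(1049729/11) = √11547019/11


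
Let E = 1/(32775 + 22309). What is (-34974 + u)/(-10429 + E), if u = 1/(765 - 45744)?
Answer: 1843667981084/549768780495 ≈ 3.3535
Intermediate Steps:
E = 1/55084 ≈ 1.8154e-5
u = -1/44979 (u = 1/(-44979) = -1/44979 ≈ -2.2233e-5)
(-34974 + u)/(-10429 + E) = (-34974 - 1/44979)/(-10429 + 1/55084) = -1573095547/(44979*(-574471035/55084)) = -1573095547/44979*(-55084/574471035) = 1843667981084/549768780495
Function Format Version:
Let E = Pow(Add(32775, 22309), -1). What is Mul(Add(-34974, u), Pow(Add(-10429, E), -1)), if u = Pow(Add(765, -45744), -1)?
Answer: Rational(1843667981084, 549768780495) ≈ 3.3535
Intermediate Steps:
E = Rational(1, 55084) (E = Pow(55084, -1) = Rational(1, 55084) ≈ 1.8154e-5)
u = Rational(-1, 44979) (u = Pow(-44979, -1) = Rational(-1, 44979) ≈ -2.2233e-5)
Mul(Add(-34974, u), Pow(Add(-10429, E), -1)) = Mul(Add(-34974, Rational(-1, 44979)), Pow(Add(-10429, Rational(1, 55084)), -1)) = Mul(Rational(-1573095547, 44979), Pow(Rational(-574471035, 55084), -1)) = Mul(Rational(-1573095547, 44979), Rational(-55084, 574471035)) = Rational(1843667981084, 549768780495)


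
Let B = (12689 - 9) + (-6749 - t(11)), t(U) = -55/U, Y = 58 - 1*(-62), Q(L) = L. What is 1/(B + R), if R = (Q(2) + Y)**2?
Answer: 1/20820 ≈ 4.8031e-5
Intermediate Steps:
Y = 120 (Y = 58 + 62 = 120)
B = 5936 (B = (12689 - 9) + (-6749 - (-55)/11) = 12680 + (-6749 - (-55)/11) = 12680 + (-6749 - 1*(-5)) = 12680 + (-6749 + 5) = 12680 - 6744 = 5936)
R = 14884 (R = (2 + 120)**2 = 122**2 = 14884)
1/(B + R) = 1/(5936 + 14884) = 1/20820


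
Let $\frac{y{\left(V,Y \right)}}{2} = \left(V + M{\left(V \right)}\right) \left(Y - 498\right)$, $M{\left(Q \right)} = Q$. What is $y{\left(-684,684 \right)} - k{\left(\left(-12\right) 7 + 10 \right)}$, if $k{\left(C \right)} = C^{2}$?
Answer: $-514372$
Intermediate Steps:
$y{\left(V,Y \right)} = 4 V \left(-498 + Y\right)$ ($y{\left(V,Y \right)} = 2 \left(V + V\right) \left(Y - 498\right) = 2 \cdot 2 V \left(-498 + Y\right) = 4 V \left(-498 + Y\right)$)
$y{\left(-684,684 \right)} - k{\left(\left(-12\right) 7 + 10 \right)} = 4 \left(-684\right) \left(-498 + 684\right) - \left(\left(-12\right) 7 + 10\right)^{2} = 4 \left(-684\right) 186 - \left(-84 + 10\right)^{2} = -508896 - \left(-74\right)^{2} = -508896 - 5476 = -514372$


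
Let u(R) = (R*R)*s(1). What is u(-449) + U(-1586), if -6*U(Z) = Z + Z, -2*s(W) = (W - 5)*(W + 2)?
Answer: 3630404/3 ≈ 1.2101e+6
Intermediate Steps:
s(W) = -(-5 + W)*(2 + W)/2 (s(W) = -(W - 5)*(W + 2)/2 = -(-5 + W)*(2 + W)/2)
U(Z) = -Z/3 (U(Z) = -(Z + Z)/6 = -Z/3)
u(R) = 6*R**2 (u(R) = (R*R)*(5 - 1/2*1**2 + (3/2)*1) = R**2*(5 - 1/2*1 + 3/2) = R**2*(5 - 1/2 + 3/2) = R**2*6 = 6*R**2)
u(-449) + U(-1586) = 6*(-449)**2 - 1/3*(-1586) = 6*201601 + 1586/3 = 1209606 + 1586/3 = 3630404/3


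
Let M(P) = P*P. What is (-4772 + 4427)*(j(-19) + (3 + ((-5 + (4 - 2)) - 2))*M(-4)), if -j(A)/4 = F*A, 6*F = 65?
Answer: -273010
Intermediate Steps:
F = 65/6 (F = (1/6)*65 = 65/6 ≈ 10.833)
M(P) = P**2
j(A) = -130*A/3
(-4772 + 4427)*(j(-19) + (3 + ((-5 + (4 - 2)) - 2))*M(-4)) = (-4772 + 4427)*(-130/3*(-19) + (3 + ((-5 + (4 - 2)) - 2))*(-4)**2) = -345*(2470/3 + (3 + ((-5 + 2) - 2))*16) = -345*(2470/3 + (3 + (-3 - 2))*16) = -345*(2470/3 + (3 - 5)*16) = -345*(2470/3 - 2*16) = -345*(2470/3 - 32) = -345*2374/3 = -273010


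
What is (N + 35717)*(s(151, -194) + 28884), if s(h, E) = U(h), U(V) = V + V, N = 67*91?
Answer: 1220383404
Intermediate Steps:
N = 6097
U(V) = 2*V
s(h, E) = 2*h
(N + 35717)*(s(151, -194) + 28884) = (6097 + 35717)*(2*151 + 28884) = 41814*(302 + 28884) = 41814*29186 = 1220383404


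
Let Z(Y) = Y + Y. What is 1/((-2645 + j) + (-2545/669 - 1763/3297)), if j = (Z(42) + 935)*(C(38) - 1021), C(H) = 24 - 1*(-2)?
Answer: -245077/249134087718 ≈ -9.8371e-7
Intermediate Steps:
Z(Y) = 2*Y
C(H) = 26 (C(H) = 24 + 2 = 26)
j = -1013905 (j = (2*42 + 935)*(26 - 1021) = (84 + 935)*(-995) = 1019*(-995) = -1013905)
1/((-2645 + j) + (-2545/669 - 1763/3297)) = 1/((-2645 - 1013905) + (-2545/669 - 1763/3297)) = 1/(-1016550 + (-2545*1/669 - 1763*1/3297)) = 1/(-1016550 + (-2545/669 - 1763/3297)) = 1/(-1016550 - 1063368/245077) = 1/(-249134087718/245077) = -245077/249134087718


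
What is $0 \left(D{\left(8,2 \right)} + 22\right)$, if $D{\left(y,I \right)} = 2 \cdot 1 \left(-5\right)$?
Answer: $0$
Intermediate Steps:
$D{\left(y,I \right)} = -10$ ($D{\left(y,I \right)} = 2 \left(-5\right) = -10$)
$0 \left(D{\left(8,2 \right)} + 22\right) = 0 \left(-10 + 22\right) = 0 \cdot 12 = 0$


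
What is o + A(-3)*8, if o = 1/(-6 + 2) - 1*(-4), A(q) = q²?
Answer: 303/4 ≈ 75.750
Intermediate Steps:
o = 15/4 (o = 1/(-4) + 4 = -¼ + 4 = 15/4 ≈ 3.7500)
o + A(-3)*8 = 15/4 + (-3)²*8 = 15/4 + 9*8 = 15/4 + 72 = 303/4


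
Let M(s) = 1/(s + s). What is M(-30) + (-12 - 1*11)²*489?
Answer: 15520859/60 ≈ 2.5868e+5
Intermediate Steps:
M(s) = 1/(2*s)
M(-30) + (-12 - 1*11)²*489 = (½)/(-30) + (-12 - 1*11)²*489 = (½)*(-1/30) + (-12 - 11)²*489 = -1/60 + (-23)²*489 = -1/60 + 529*489 = -1/60 + 258681 = 15520859/60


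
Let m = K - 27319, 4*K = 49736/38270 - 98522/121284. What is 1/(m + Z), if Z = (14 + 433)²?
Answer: 4641538680/800619572349221 ≈ 5.7974e-6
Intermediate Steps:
K = 565436021/4641538680 (K = (49736/38270 - 98522/121284)/4 = (49736*(1/38270) - 98522*1/121284)/4 = (24868/19135 - 49261/60642)/4 = (¼)*(565436021/1160384670) = 565436021/4641538680 ≈ 0.12182)
Z = 199809 (Z = 447² = 199809)
m = -126801629762899/4641538680 (m = 565436021/4641538680 - 27319 = -126801629762899/4641538680 ≈ -27319.)
1/(m + Z) = 1/(-126801629762899/4641538680 + 199809) = 1/(800619572349221/4641538680) = 4641538680/800619572349221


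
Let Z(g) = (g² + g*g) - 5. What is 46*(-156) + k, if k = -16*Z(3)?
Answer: -7384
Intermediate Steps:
Z(g) = -5 + 2*g² (Z(g) = (g² + g²) - 5 = 2*g² - 5 = -5 + 2*g²)
k = -208 (k = -16*(-5 + 2*3²) = -16*(-5 + 2*9) = -16*(-5 + 18) = -16*13 = -208)
46*(-156) + k = 46*(-156) - 208 = -7176 - 208 = -7384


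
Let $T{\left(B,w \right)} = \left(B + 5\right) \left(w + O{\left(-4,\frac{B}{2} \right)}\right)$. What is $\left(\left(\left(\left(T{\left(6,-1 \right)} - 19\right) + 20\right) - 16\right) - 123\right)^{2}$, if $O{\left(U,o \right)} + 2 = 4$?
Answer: $16129$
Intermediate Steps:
$O{\left(U,o \right)} = 2$ ($O{\left(U,o \right)} = -2 + 4 = 2$)
$T{\left(B,w \right)} = \left(2 + w\right) \left(5 + B\right)$ ($T{\left(B,w \right)} = \left(B + 5\right) \left(w + 2\right) = \left(5 + B\right) \left(2 + w\right) = \left(2 + w\right) \left(5 + B\right)$)
$\left(\left(\left(\left(T{\left(6,-1 \right)} - 19\right) + 20\right) - 16\right) - 123\right)^{2} = \left(\left(\left(\left(\left(10 + 2 \cdot 6 + 5 \left(-1\right) + 6 \left(-1\right)\right) - 19\right) + 20\right) - 16\right) - 123\right)^{2} = \left(\left(\left(\left(\left(10 + 12 - 5 - 6\right) - 19\right) + 20\right) - 16\right) - 123\right)^{2} = \left(\left(\left(\left(11 - 19\right) + 20\right) - 16\right) - 123\right)^{2} = \left(\left(\left(-8 + 20\right) - 16\right) - 123\right)^{2} = \left(\left(12 - 16\right) - 123\right)^{2} = \left(-4 - 123\right)^{2} = \left(-127\right)^{2} = 16129$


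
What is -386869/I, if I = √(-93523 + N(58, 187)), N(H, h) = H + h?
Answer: 386869*I*√93278/93278 ≈ 1266.7*I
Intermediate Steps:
I = I*√93278 (I = √(-93523 + (58 + 187)) = √(-93523 + 245) = √(-93278) = I*√93278 ≈ 305.41*I)
-386869/I = -386869*(-I*√93278/93278) = -(-386869)*I*√93278/93278 = 386869*I*√93278/93278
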